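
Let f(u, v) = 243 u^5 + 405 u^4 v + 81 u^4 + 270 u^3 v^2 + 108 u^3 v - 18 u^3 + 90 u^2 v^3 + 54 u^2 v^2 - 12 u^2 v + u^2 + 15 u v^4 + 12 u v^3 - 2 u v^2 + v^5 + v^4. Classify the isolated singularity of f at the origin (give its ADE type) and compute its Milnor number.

The Hessian of f at 0 is [[2, 0], [0, 0]] with rank 1, so corank 1. A Groebner basis of the Jacobian ideal J(f) in C{u,v} is {-u/6 + v^3 + v^2/6, u^2, u*v - u/6 + v^2/6}; counting standard monomials gives mu = 4. Corank 1: A-series; mu = 4 gives A_4.

Type A_4, Milnor number mu = 4.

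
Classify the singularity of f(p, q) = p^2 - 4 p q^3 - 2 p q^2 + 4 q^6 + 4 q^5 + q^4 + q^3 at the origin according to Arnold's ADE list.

The Hessian of f at 0 has rank 1. Corank 1: A-series; mu = 2 gives A_2.

A_2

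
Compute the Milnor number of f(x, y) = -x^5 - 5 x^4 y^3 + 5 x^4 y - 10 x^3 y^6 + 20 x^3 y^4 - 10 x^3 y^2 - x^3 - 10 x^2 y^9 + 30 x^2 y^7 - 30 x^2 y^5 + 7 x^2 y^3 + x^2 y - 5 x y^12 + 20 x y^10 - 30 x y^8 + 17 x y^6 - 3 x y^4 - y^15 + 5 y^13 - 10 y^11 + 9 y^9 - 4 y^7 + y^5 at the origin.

6

The Hessian of f at 0 has rank 0. Corank 2; j^3 = -x^2*(x - y) has shape L^2 M (L != M), so D-series; mu = 6 gives D_6.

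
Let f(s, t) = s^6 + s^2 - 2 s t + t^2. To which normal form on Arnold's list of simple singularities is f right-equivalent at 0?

The Hessian of f at 0 has rank 1. Corank 1: A-series; mu = 5 gives A_5.

A_5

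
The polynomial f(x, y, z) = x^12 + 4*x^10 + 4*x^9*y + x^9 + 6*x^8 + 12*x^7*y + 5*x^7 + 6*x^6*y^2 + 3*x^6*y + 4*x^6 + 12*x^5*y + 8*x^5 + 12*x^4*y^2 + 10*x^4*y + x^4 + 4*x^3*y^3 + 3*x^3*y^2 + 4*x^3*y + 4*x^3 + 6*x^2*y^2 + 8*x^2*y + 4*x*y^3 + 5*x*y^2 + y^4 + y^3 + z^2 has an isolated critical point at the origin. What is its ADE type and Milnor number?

The Hessian of f at 0 has rank 1. Corank 2; j^3 = (x + y)*(2*x + y)^2 has shape L^2 M (L != M), so D-series; mu = 5 gives D_5.

Type D5, Milnor number mu = 5.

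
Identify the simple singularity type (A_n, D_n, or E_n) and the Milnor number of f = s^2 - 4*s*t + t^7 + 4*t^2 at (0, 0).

Type A_6, Milnor number mu = 6.

The Hessian of f at 0 has rank 1. Corank 1: A-series; mu = 6 gives A_6.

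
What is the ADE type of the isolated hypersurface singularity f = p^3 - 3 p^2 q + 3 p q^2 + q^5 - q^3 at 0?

E8

The Hessian of f at 0 has rank 0. Corank 2; j^3 = (p - q)^3 is a perfect cube, so E-series; the 5-jet and mu = 8 give E_8.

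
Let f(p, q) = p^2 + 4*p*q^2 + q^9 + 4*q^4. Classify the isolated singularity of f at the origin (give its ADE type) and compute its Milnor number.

The Hessian of f at 0 is [[2, 0], [0, 0]] with rank 1, so corank 1. A Groebner basis of the Jacobian ideal J(f) in C{p,q} is {p^4, p/2 + q^2}; counting standard monomials gives mu = 8. Corank 1: A-series; mu = 8 gives A_8.

Type A8, Milnor number mu = 8.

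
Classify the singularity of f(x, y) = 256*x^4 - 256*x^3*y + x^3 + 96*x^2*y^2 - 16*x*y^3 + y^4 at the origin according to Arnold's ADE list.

E_6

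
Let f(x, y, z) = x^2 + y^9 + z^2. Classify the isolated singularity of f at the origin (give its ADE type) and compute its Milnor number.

Type A_{8}, Milnor number mu = 8.

The Hessian of f at 0 has rank 2. Corank 1: A-series; mu = 8 gives A_8.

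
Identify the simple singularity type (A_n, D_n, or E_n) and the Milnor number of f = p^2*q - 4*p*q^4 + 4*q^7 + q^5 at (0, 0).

Type D_{6}, Milnor number mu = 6.

The Hessian of f at 0 has rank 0. Corank 2; j^3 = p^2*q has shape L^2 M (L != M), so D-series; mu = 6 gives D_6.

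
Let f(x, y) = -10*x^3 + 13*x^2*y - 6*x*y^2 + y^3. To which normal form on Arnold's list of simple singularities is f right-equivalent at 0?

D_{4}

The Hessian of f at 0 is [[0, 0], [0, 0]] with rank 0, so corank 2. A Groebner basis of the Jacobian ideal J(f) in C{x,y} is {y^3, x^2 - 3*y^2/11, x*y - 6*y^2/11}; counting standard monomials gives mu = 4. Corank 2; j^3 = -(2*x - y)*(5*x^2 - 4*x*y + y^2) splits into three distinct lines over C (the quadratic factor has nonzero discriminant), so D_4.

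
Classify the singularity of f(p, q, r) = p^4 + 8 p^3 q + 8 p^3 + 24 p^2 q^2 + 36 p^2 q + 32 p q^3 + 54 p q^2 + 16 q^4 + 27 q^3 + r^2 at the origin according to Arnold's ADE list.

E6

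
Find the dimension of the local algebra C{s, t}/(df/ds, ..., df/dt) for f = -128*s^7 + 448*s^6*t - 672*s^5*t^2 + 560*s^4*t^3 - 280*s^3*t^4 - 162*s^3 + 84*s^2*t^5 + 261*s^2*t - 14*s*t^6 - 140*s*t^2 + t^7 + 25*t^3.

8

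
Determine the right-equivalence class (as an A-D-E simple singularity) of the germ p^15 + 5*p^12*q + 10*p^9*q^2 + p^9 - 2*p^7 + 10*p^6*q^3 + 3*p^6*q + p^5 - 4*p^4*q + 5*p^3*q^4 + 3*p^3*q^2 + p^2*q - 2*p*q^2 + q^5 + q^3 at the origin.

D6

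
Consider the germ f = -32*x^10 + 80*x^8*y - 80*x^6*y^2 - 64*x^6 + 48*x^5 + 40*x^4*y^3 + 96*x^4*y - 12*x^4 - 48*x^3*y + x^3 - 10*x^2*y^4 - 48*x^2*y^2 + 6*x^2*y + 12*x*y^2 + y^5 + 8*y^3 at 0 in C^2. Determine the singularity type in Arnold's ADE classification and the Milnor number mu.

Type E_8, Milnor number mu = 8.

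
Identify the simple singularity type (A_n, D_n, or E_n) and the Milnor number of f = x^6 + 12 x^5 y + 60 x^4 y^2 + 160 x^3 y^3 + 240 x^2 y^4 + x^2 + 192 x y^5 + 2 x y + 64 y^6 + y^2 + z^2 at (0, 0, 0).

The Hessian of f at 0 is [[2, 2, 0], [2, 2, 0], [0, 0, 2]] with rank 2, so corank 1. A Groebner basis of the Jacobian ideal J(f) in C{x,y,z} is {y^5, x + y, z}; counting standard monomials gives mu = 5. Corank 1: A-series; mu = 5 gives A_5.

Type A_5, Milnor number mu = 5.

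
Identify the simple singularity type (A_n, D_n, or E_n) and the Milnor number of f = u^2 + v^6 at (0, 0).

Type A_5, Milnor number mu = 5.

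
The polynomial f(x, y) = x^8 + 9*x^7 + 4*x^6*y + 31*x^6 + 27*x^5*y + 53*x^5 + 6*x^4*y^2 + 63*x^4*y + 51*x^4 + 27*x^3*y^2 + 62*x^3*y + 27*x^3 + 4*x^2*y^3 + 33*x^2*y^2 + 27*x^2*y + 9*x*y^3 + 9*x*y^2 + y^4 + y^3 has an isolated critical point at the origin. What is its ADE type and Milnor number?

The Hessian of f at 0 has rank 0. Corank 2; j^3 = (3*x + y)^3 is a perfect cube, so E-series; the 4-jet and mu = 7 give E_7.

Type E_7, Milnor number mu = 7.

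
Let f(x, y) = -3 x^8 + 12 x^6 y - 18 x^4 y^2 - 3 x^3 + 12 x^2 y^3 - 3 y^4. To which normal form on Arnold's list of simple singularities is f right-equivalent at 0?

E_{6}

The Hessian of f at 0 has rank 0. Corank 2; j^3 = -3*x^3 is a perfect cube, so E-series; the 4-jet and mu = 6 give E_6.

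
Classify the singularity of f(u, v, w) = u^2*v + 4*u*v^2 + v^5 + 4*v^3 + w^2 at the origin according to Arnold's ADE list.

D6

The Hessian of f at 0 is [[0, 0, 0], [0, 0, 0], [0, 0, 2]] with rank 1, so corank 2. A Groebner basis of the Jacobian ideal J(f) in C{u,v,w} is {u^2/5 + v^4 - 4*v^2/5, u^3 + 8*v^3, u*v + 2*v^2, w}; counting standard monomials gives mu = 6. Corank 2; j^3 = v*(u + 2*v)^2 has shape L^2 M (L != M), so D-series; mu = 6 gives D_6.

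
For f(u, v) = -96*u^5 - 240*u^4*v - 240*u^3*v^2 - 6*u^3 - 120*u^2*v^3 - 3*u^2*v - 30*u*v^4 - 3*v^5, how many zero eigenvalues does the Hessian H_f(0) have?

2

The Hessian at 0 is [[0, 0], [0, 0]] of rank 0; hence corank 2.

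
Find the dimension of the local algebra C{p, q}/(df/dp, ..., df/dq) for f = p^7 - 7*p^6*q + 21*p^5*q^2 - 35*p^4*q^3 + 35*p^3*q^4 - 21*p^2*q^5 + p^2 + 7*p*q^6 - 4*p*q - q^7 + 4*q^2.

6

The Hessian of f at 0 has rank 1. Corank 1: A-series; mu = 6 gives A_6.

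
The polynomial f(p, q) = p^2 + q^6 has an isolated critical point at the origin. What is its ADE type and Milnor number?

Type A5, Milnor number mu = 5.

The Hessian of f at 0 has rank 1. Corank 1: A-series; mu = 5 gives A_5.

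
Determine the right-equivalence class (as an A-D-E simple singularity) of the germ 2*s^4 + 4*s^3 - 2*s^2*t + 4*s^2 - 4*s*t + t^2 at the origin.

A_3

The Hessian of f at 0 has rank 1. Corank 1: A-series; mu = 3 gives A_3.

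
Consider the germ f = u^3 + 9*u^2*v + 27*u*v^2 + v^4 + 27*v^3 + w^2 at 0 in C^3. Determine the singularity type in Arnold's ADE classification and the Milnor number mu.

The Hessian of f at 0 is [[0, 0, 0], [0, 0, 0], [0, 0, 2]] with rank 1, so corank 2. A Groebner basis of the Jacobian ideal J(f) in C{u,v,w} is {v^3, u^2 + 6*u*v + 9*v^2, w}; counting standard monomials gives mu = 6. Corank 2; j^3 = (u + 3*v)^3 is a perfect cube, so E-series; the 4-jet and mu = 6 give E_6.

Type E_{6}, Milnor number mu = 6.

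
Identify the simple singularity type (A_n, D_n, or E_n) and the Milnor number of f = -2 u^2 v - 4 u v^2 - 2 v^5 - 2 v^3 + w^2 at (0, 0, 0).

Type D6, Milnor number mu = 6.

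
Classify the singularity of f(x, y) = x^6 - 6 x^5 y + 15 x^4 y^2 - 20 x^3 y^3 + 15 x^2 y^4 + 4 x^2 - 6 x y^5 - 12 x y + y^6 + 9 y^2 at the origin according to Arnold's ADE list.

The Hessian of f at 0 has rank 1. Corank 1: A-series; mu = 5 gives A_5.

A_5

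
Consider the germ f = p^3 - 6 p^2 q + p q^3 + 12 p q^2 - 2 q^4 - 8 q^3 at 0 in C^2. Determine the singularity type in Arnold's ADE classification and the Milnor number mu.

Type E_7, Milnor number mu = 7.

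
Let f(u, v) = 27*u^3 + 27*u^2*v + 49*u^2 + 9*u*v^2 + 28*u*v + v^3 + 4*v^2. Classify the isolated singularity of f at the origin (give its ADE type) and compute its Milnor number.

The Hessian of f at 0 has rank 1. Corank 1: A-series; mu = 2 gives A_2.

Type A_{2}, Milnor number mu = 2.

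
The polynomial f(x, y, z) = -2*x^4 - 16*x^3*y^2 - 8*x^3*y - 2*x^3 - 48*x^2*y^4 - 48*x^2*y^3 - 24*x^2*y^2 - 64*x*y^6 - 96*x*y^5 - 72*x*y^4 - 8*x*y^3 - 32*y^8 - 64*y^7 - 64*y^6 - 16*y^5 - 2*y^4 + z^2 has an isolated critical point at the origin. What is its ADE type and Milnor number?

Type E_{6}, Milnor number mu = 6.

The Hessian of f at 0 is [[0, 0, 0], [0, 0, 0], [0, 0, 2]] with rank 1, so corank 2. A Groebner basis of the Jacobian ideal J(f) in C{x,y,z} is {x^3, x^2*y, x^2/4 + x*y^2, -3*x^2/4 + y^3, z}; counting standard monomials gives mu = 6. Corank 2; j^3 = -2*x^3 is a perfect cube, so E-series; the 4-jet and mu = 6 give E_6.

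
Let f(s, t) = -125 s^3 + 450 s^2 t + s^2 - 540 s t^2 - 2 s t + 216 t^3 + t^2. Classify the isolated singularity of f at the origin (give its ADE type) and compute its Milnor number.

Type A_2, Milnor number mu = 2.

The Hessian of f at 0 has rank 1. Corank 1: A-series; mu = 2 gives A_2.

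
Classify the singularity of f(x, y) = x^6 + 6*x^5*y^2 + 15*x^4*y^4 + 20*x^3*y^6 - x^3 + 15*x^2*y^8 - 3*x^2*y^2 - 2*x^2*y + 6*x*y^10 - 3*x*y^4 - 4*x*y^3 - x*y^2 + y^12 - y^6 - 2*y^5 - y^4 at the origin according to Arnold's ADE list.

The Hessian of f at 0 has rank 0. Corank 2; j^3 = -x*(x + y)^2 has shape L^2 M (L != M), so D-series; mu = 7 gives D_7.

D7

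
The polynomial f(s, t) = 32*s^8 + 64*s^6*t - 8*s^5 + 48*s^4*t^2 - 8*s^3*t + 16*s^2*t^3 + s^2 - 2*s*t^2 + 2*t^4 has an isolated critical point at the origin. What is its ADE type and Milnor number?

Type A_3, Milnor number mu = 3.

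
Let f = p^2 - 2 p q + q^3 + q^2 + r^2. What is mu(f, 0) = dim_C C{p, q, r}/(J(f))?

The Hessian of f at 0 is [[2, -2, 0], [-2, 2, 0], [0, 0, 2]] with rank 2, so corank 1. A Groebner basis of the Jacobian ideal J(f) in C{p,q,r} is {q^2, p - q, r}; counting standard monomials gives mu = 2. Corank 1: A-series; mu = 2 gives A_2.

2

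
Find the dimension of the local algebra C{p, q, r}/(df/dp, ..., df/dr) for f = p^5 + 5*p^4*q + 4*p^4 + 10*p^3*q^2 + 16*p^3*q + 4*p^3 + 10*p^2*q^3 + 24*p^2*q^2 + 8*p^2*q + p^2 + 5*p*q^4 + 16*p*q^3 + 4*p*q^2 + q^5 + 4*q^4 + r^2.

4

The Hessian of f at 0 has rank 2. Corank 1: A-series; mu = 4 gives A_4.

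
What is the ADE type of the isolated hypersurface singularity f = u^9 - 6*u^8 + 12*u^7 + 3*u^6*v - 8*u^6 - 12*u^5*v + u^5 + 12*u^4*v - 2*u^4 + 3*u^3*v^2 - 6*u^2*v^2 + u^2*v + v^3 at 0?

D_{4}

The Hessian of f at 0 is [[0, 0], [0, 0]] with rank 0, so corank 2. A Groebner basis of the Jacobian ideal J(f) in C{u,v} is {v^3, u^2 + 3*v^2, u*v}; counting standard monomials gives mu = 4. Corank 2; j^3 = v*(u^2 + v^2) splits into three distinct lines over C (the quadratic factor has nonzero discriminant), so D_4.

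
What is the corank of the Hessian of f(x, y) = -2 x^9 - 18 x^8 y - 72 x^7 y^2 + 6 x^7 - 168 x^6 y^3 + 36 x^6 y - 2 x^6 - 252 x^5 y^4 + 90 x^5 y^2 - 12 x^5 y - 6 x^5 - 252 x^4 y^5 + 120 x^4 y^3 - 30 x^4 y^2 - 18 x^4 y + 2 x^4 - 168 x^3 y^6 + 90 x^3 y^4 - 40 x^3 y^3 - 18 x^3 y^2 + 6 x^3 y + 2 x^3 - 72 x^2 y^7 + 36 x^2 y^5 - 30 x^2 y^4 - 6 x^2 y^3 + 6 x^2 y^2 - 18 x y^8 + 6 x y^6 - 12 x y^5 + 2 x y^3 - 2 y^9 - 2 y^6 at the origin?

Hessian at 0 has rank 0.

2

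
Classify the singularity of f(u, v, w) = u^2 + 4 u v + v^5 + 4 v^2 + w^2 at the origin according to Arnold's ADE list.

A4

The Hessian of f at 0 has rank 2. Corank 1: A-series; mu = 4 gives A_4.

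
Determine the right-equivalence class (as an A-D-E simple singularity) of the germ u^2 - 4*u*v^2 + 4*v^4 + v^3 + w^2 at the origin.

The Hessian of f at 0 is [[2, 0, 0], [0, 0, 0], [0, 0, 2]] with rank 2, so corank 1. A Groebner basis of the Jacobian ideal J(f) in C{u,v,w} is {v^2, u, w}; counting standard monomials gives mu = 2. Corank 1: A-series; mu = 2 gives A_2.

A_{2}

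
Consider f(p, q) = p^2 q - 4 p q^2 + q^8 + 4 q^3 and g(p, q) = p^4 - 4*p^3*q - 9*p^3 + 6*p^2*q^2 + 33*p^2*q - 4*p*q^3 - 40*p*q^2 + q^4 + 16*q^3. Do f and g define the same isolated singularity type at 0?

No.

The Hessian of f at 0 is [[0, 0], [0, 0]] with rank 0, so corank 2. A Groebner basis of the Jacobian ideal J(f) in C{p,q} is {p^2/8 + q^7 - q^2/2, p^3 - 8*q^3, p*q - 2*q^2}; counting standard monomials gives mu = 9. Corank 2; j^3 = q*(p - 2*q)^2 has shape L^2 M (L != M), so D-series; mu = 9 gives D_9. The Hessian of g at 0 is [[0, 0], [0, 0]] with rank 0, so corank 2. A Groebner basis of the Jacobian ideal J(g) in C{p,q} is {p*q^2 + 27*p*q - 36*q^2, 81*p*q/4 + q^3 - 27*q^2, p^2 - 7*p*q/3 + 4*q^2/3}; counting standard monomials gives mu = 5. Corank 2; j^3 = -(p - q)*(3*p - 4*q)^2 has shape L^2 M (L != M), so D-series; mu = 5 gives D_5. f is D_9 but g is D_5, hence not right-equivalent.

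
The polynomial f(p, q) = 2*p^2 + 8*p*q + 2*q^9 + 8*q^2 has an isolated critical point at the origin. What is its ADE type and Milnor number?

Type A_{8}, Milnor number mu = 8.

The Hessian of f at 0 is [[4, 8], [8, 16]] with rank 1, so corank 1. A Groebner basis of the Jacobian ideal J(f) in C{p,q} is {q^8, p + 2*q}; counting standard monomials gives mu = 8. Corank 1: A-series; mu = 8 gives A_8.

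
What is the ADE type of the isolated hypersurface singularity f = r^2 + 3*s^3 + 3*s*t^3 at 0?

E7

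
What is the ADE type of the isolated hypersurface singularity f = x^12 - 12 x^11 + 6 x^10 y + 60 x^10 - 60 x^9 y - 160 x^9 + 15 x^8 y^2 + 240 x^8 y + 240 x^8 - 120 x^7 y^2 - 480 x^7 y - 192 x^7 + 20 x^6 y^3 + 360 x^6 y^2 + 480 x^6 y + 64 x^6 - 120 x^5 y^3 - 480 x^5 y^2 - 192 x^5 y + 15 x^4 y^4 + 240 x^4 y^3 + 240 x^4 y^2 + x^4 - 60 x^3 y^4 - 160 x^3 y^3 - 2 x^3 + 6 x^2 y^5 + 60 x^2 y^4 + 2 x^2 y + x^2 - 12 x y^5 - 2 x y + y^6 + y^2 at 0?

A5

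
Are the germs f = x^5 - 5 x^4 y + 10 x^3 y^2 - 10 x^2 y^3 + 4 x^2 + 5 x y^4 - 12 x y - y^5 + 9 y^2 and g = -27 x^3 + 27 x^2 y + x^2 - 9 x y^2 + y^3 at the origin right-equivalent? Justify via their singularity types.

The Hessian of f at 0 has rank 1. Corank 1: A-series; mu = 4 gives A_4. The Hessian of g at 0 has rank 1. Corank 1: A-series; mu = 2 gives A_2. f is A_4 but g is A_2, hence not right-equivalent.

No.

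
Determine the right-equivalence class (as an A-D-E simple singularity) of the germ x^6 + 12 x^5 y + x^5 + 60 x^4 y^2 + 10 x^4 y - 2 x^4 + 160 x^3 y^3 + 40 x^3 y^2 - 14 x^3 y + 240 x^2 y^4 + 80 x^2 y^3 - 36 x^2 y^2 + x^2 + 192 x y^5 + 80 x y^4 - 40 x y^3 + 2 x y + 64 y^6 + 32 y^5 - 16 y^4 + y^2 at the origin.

The Hessian of f at 0 is [[2, 2], [2, 2]] with rank 1, so corank 1. A Groebner basis of the Jacobian ideal J(f) in C{x,y} is {-x + y^3 - y, x^2 - y^2, x*y + y^2}; counting standard monomials gives mu = 4. Corank 1: A-series; mu = 4 gives A_4.

A4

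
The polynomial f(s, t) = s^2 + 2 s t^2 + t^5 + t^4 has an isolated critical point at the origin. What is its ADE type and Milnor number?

Type A_4, Milnor number mu = 4.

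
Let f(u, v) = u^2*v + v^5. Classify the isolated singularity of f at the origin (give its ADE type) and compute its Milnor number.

Type D_{6}, Milnor number mu = 6.

The Hessian of f at 0 has rank 0. Corank 2; j^3 = u^2*v has shape L^2 M (L != M), so D-series; mu = 6 gives D_6.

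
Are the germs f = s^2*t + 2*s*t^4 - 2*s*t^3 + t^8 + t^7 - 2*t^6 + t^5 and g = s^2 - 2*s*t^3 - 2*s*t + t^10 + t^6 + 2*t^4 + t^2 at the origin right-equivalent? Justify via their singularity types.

No.

The Hessian of f at 0 is [[0, 0], [0, 0]] with rank 0, so corank 2. A Groebner basis of the Jacobian ideal J(f) in C{s,t} is {s^2*t^2 + 2*s^2*t/5 - s^2/5 + 4*s*t^2/5 + 3*s*t/5 - 3*t^3/5, -8*s^2*t/15 - s^2/15 + s*t^3 + 3*s*t^2/5 + 8*s*t/15 - 8*t^3/15, s*t + t^4 - t^3, s^3 + s^2*t/3 - s^2/3 + s*t^2 + 2*s*t/3 - 2*t^3/3}; counting standard monomials gives mu = 9. Corank 2; j^3 = s^2*t has shape L^2 M (L != M), so D-series; mu = 9 gives D_9. The Hessian of g at 0 is [[2, -2], [-2, 2]] with rank 1, so corank 1. A Groebner basis of the Jacobian ideal J(g) in C{s,t} is {s^3 - 3*s^2*t + 3*s*t^2 - s + t, -s + t^3 + t}; counting standard monomials gives mu = 9. Corank 1: A-series; mu = 9 gives A_9. f is D_9 but g is A_9, hence not right-equivalent.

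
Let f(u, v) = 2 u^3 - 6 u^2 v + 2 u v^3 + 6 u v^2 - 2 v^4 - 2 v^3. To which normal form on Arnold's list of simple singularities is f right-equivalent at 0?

E_{7}

The Hessian of f at 0 is [[0, 0], [0, 0]] with rank 0, so corank 2. A Groebner basis of the Jacobian ideal J(f) in C{u,v} is {u^3 - 3*u^2*v - 6*u^2 + 12*u*v - 6*v^2, 3*u^2 + u*v^2 - 6*u*v + 3*v^2, 3*u^2 - 6*u*v + v^3 + 3*v^2}; counting standard monomials gives mu = 7. Corank 2; j^3 = 2*(u - v)^3 is a perfect cube, so E-series; the 4-jet and mu = 7 give E_7.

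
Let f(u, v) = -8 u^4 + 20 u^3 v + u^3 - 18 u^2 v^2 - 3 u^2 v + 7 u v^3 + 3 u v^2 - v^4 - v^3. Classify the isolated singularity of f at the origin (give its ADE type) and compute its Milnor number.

Type E_7, Milnor number mu = 7.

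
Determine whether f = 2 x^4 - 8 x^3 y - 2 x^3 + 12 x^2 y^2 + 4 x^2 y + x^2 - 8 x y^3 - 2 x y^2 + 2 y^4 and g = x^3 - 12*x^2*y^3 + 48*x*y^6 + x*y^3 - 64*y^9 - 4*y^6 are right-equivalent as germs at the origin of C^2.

No.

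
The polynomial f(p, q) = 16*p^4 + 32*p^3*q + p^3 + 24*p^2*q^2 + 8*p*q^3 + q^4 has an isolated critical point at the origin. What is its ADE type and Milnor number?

The Hessian of f at 0 has rank 0. Corank 2; j^3 = p^3 is a perfect cube, so E-series; the 4-jet and mu = 6 give E_6.

Type E_{6}, Milnor number mu = 6.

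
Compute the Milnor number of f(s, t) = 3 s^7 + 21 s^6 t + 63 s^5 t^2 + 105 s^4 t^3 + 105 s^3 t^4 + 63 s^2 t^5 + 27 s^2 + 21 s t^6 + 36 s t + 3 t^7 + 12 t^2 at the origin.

6

The Hessian of f at 0 is [[54, 36], [36, 24]] with rank 1, so corank 1. A Groebner basis of the Jacobian ideal J(f) in C{s,t} is {t^6, s + 2*t/3}; counting standard monomials gives mu = 6. Corank 1: A-series; mu = 6 gives A_6.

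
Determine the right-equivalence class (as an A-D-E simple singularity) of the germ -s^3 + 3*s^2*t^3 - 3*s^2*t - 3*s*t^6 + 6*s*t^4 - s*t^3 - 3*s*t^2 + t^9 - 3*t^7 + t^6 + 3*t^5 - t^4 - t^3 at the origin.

The Hessian of f at 0 has rank 0. Corank 2; j^3 = -(s + t)^3 is a perfect cube, so E-series; the 4-jet and mu = 7 give E_7.

E7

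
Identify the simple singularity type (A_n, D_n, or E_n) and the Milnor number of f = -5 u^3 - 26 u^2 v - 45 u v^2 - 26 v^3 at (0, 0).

Type D_4, Milnor number mu = 4.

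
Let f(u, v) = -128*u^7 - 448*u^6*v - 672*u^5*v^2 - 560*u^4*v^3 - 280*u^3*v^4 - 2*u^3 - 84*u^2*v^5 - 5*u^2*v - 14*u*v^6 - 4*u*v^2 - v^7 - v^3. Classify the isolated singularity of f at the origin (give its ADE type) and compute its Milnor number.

Type D_{8}, Milnor number mu = 8.

The Hessian of f at 0 is [[0, 0], [0, 0]] with rank 0, so corank 2. A Groebner basis of the Jacobian ideal J(f) in C{u,v} is {u*v/14 + v^6 + v^2/14, u*v^2 + v^3, u^2 + 3*u*v/2 + v^2/2}; counting standard monomials gives mu = 8. Corank 2; j^3 = -(u + v)^2*(2*u + v) has shape L^2 M (L != M), so D-series; mu = 8 gives D_8.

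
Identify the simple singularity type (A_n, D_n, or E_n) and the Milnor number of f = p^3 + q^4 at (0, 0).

Type E_{6}, Milnor number mu = 6.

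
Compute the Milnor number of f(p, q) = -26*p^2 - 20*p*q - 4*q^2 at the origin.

1

The Hessian of f at 0 is [[-52, -20], [-20, -8]] with rank 2, so corank 0. A Groebner basis of the Jacobian ideal J(f) in C{p,q} is {p, q}; counting standard monomials gives mu = 1. Corank 0: nondegenerate Morse point, so A_1.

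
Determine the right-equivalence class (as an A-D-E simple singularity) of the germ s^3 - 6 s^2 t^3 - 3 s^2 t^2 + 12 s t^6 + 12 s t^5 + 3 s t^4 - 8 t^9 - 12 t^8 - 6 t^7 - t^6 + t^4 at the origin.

E6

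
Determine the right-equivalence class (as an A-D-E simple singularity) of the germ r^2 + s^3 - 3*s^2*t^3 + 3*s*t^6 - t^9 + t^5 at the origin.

E_8

The Hessian of f at 0 is [[0, 0, 0], [0, 0, 0], [0, 0, 2]] with rank 1, so corank 2. A Groebner basis of the Jacobian ideal J(f) in C{s,t,r} is {-s^2/2 + s*t^3, t^4, s^3, s^2*t, r}; counting standard monomials gives mu = 8. Corank 2; j^3 = s^3 is a perfect cube, so E-series; the 5-jet and mu = 8 give E_8.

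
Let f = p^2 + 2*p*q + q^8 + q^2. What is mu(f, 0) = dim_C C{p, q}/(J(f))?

7

The Hessian of f at 0 has rank 1. Corank 1: A-series; mu = 7 gives A_7.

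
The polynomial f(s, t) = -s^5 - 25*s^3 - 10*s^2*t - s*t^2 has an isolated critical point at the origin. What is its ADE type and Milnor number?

The Hessian of f at 0 has rank 0. Corank 2; j^3 = -s*(5*s + t)^2 has shape L^2 M (L != M), so D-series; mu = 6 gives D_6.

Type D6, Milnor number mu = 6.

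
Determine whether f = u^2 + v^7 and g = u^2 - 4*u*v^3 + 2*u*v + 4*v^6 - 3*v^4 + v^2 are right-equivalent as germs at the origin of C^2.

The Hessian of f at 0 has rank 1. Corank 1: A-series; mu = 6 gives A_6. The Hessian of g at 0 has rank 1. Corank 1: A-series; mu = 3 gives A_3. f is A_6 but g is A_3, hence not right-equivalent.

No.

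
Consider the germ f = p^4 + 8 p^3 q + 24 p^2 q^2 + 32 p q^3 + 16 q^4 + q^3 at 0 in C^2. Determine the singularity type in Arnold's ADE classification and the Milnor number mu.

The Hessian of f at 0 has rank 0. Corank 2; j^3 = q^3 is a perfect cube, so E-series; the 4-jet and mu = 6 give E_6.

Type E_{6}, Milnor number mu = 6.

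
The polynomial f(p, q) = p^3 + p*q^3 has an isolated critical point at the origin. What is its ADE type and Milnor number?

Type E_7, Milnor number mu = 7.

The Hessian of f at 0 has rank 0. Corank 2; j^3 = p^3 is a perfect cube, so E-series; the 4-jet and mu = 7 give E_7.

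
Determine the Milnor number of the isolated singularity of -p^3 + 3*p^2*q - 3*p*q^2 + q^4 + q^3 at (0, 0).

6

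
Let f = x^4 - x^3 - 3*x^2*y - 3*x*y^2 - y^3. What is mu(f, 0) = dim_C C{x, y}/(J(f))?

The Hessian of f at 0 has rank 0. Corank 2; j^3 = -(x + y)^3 is a perfect cube, so E-series; the 4-jet and mu = 6 give E_6.

6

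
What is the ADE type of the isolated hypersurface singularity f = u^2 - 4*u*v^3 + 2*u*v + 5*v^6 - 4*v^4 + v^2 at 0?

The Hessian of f at 0 is [[2, 2], [2, 2]] with rank 1, so corank 1. A Groebner basis of the Jacobian ideal J(f) in C{u,v} is {u*v^2 + u/2 + v/2, -u/2 + v^3 - v/2, u^2 + 2*u*v + v^2}; counting standard monomials gives mu = 5. Corank 1: A-series; mu = 5 gives A_5.

A_{5}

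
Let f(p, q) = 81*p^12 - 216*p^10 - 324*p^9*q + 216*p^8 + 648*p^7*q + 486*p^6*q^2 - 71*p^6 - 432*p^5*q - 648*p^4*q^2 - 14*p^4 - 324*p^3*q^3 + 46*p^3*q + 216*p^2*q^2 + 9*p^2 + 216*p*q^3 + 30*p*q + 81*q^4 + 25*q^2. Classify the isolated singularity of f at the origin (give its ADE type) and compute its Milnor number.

Type A_3, Milnor number mu = 3.

The Hessian of f at 0 is [[18, 30], [30, 50]] with rank 1, so corank 1. A Groebner basis of the Jacobian ideal J(f) in C{p,q} is {q^3, p + 5*q/3}; counting standard monomials gives mu = 3. Corank 1: A-series; mu = 3 gives A_3.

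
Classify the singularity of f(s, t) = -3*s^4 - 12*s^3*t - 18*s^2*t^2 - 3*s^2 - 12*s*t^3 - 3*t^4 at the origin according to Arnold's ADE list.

A3

The Hessian of f at 0 has rank 1. Corank 1: A-series; mu = 3 gives A_3.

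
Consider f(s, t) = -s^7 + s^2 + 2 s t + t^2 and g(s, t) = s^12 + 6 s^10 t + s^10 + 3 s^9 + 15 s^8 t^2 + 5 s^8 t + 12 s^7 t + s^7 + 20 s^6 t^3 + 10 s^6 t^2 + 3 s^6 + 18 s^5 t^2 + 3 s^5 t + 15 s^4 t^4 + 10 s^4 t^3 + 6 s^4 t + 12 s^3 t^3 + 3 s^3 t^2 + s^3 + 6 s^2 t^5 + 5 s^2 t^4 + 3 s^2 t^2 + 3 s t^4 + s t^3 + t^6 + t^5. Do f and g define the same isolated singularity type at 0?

The Hessian of f at 0 is [[2, 2], [2, 2]] with rank 1, so corank 1. A Groebner basis of the Jacobian ideal J(f) in C{s,t} is {t^6, s + t}; counting standard monomials gives mu = 6. Corank 1: A-series; mu = 6 gives A_6. The Hessian of g at 0 is [[0, 0], [0, 0]] with rank 0, so corank 2. A Groebner basis of the Jacobian ideal J(g) in C{s,t} is {-s^2 + t^4 - t^3/3, s^3, s^2*t + s^2/3 + t^3/9, s^2 + s*t^2 + t^3/3}; counting standard monomials gives mu = 7. Corank 2; j^3 = s^3 is a perfect cube, so E-series; the 4-jet and mu = 7 give E_7. f is A_6 but g is E_7, hence not right-equivalent.

No.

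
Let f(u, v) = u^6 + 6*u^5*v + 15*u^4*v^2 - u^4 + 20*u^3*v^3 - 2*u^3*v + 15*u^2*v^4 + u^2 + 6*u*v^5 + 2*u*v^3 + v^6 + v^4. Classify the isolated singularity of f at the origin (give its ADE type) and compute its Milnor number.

Type A_{3}, Milnor number mu = 3.

The Hessian of f at 0 is [[2, 0], [0, 0]] with rank 1, so corank 1. A Groebner basis of the Jacobian ideal J(f) in C{u,v} is {v^3, u}; counting standard monomials gives mu = 3. Corank 1: A-series; mu = 3 gives A_3.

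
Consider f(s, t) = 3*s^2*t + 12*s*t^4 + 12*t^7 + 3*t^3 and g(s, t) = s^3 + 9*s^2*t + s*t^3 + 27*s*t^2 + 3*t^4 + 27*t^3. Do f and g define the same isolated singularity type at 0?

The Hessian of f at 0 has rank 0. Corank 2; j^3 = 3*t*(s^2 + t^2) splits into three distinct lines over C (the quadratic factor has nonzero discriminant), so D_4. The Hessian of g at 0 has rank 0. Corank 2; j^3 = (s + 3*t)^3 is a perfect cube, so E-series; the 4-jet and mu = 7 give E_7. f is D_4 but g is E_7, hence not right-equivalent.

No.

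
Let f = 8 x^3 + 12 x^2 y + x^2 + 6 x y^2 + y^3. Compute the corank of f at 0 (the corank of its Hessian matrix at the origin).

The Hessian at 0 is [[2, 0], [0, 0]] of rank 1; hence corank 1.

1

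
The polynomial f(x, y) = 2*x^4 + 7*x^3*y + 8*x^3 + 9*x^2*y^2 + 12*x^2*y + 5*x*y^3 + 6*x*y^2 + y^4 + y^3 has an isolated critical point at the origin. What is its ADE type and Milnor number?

The Hessian of f at 0 is [[0, 0], [0, 0]] with rank 0, so corank 2. A Groebner basis of the Jacobian ideal J(f) in C{x,y} is {768*x^2 + 768*x*y + y^4 + 8*y^3 + 192*y^2, x^3 + 36*x^2 + 36*x*y + y^3/2 + 9*y^2, x^2*y - 40*x^2 - 40*x*y - 2*y^3/3 - 10*y^2, 32*x^2 + x*y^2 + 32*x*y + 5*y^3/6 + 8*y^2}; counting standard monomials gives mu = 7. Corank 2; j^3 = (2*x + y)^3 is a perfect cube, so E-series; the 4-jet and mu = 7 give E_7.

Type E_7, Milnor number mu = 7.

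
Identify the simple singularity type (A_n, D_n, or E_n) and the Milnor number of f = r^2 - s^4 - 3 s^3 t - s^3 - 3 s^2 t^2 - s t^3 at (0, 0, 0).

Type E_{7}, Milnor number mu = 7.

The Hessian of f at 0 is [[0, 0, 0], [0, 0, 0], [0, 0, 2]] with rank 1, so corank 2. A Groebner basis of the Jacobian ideal J(f) in C{s,t,r} is {3*s^2 + t^4 + t^3, s^3, s^2*t - s^2 - t^3/3, 2*s^2 + s*t^2 + 2*t^3/3, r}; counting standard monomials gives mu = 7. Corank 2; j^3 = -s^3 is a perfect cube, so E-series; the 4-jet and mu = 7 give E_7.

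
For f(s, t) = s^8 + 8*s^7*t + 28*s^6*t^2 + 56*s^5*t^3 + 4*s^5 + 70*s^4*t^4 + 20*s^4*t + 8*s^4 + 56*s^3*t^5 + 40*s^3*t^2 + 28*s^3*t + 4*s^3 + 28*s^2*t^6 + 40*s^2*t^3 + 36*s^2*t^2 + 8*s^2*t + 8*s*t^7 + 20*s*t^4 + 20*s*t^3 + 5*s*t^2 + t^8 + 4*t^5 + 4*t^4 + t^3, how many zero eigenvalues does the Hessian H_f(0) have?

2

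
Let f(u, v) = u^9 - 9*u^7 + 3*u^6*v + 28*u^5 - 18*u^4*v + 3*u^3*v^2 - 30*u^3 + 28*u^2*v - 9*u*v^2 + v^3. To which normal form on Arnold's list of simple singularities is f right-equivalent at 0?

D_{4}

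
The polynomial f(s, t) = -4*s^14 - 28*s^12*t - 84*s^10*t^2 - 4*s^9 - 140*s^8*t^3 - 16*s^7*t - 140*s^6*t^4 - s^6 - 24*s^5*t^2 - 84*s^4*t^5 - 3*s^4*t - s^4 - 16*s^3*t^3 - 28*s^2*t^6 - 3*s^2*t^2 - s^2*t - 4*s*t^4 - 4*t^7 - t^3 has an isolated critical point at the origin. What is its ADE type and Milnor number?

The Hessian of f at 0 has rank 0. Corank 2; j^3 = -t*(s^2 + t^2) splits into three distinct lines over C (the quadratic factor has nonzero discriminant), so D_4.

Type D4, Milnor number mu = 4.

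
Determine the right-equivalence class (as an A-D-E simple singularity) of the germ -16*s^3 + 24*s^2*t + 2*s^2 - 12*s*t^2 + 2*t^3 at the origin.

A_{2}

The Hessian of f at 0 has rank 1. Corank 1: A-series; mu = 2 gives A_2.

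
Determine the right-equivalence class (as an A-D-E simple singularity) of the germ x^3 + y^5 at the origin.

E_8

The Hessian of f at 0 is [[0, 0], [0, 0]] with rank 0, so corank 2. A Groebner basis of the Jacobian ideal J(f) in C{x,y} is {y^4, x^2}; counting standard monomials gives mu = 8. Corank 2; j^3 = x^3 is a perfect cube, so E-series; the 5-jet and mu = 8 give E_8.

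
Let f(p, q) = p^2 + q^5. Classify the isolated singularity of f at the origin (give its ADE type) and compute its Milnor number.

The Hessian of f at 0 is [[2, 0], [0, 0]] with rank 1, so corank 1. A Groebner basis of the Jacobian ideal J(f) in C{p,q} is {q^4, p}; counting standard monomials gives mu = 4. Corank 1: A-series; mu = 4 gives A_4.

Type A4, Milnor number mu = 4.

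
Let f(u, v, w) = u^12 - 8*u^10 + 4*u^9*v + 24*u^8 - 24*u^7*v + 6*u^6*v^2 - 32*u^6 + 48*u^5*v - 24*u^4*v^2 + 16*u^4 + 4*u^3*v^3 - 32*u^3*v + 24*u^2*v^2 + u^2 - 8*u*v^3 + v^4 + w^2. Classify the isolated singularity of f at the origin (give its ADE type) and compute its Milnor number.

Type A3, Milnor number mu = 3.

The Hessian of f at 0 is [[2, 0, 0], [0, 0, 0], [0, 0, 2]] with rank 2, so corank 1. A Groebner basis of the Jacobian ideal J(f) in C{u,v,w} is {v^3, u, w}; counting standard monomials gives mu = 3. Corank 1: A-series; mu = 3 gives A_3.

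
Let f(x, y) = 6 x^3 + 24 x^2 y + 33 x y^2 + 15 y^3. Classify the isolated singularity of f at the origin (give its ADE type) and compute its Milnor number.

The Hessian of f at 0 has rank 0. Corank 2; j^3 = 3*(x + y)*(2*x^2 + 6*x*y + 5*y^2) splits into three distinct lines over C (the quadratic factor has nonzero discriminant), so D_4.

Type D4, Milnor number mu = 4.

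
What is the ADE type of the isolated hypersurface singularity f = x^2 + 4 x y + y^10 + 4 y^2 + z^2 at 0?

A9

The Hessian of f at 0 has rank 2. Corank 1: A-series; mu = 9 gives A_9.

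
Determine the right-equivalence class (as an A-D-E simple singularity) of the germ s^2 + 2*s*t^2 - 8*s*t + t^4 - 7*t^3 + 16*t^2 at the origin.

A2

The Hessian of f at 0 is [[2, -8], [-8, 32]] with rank 1, so corank 1. A Groebner basis of the Jacobian ideal J(f) in C{s,t} is {t^2, s - 4*t}; counting standard monomials gives mu = 2. Corank 1: A-series; mu = 2 gives A_2.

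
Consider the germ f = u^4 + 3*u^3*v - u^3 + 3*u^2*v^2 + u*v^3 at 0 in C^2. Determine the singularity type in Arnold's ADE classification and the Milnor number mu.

Type E_7, Milnor number mu = 7.

The Hessian of f at 0 has rank 0. Corank 2; j^3 = -u^3 is a perfect cube, so E-series; the 4-jet and mu = 7 give E_7.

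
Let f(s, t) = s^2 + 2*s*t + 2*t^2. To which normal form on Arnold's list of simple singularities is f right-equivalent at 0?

The Hessian of f at 0 has rank 2. Corank 0: nondegenerate Morse point, so A_1.

A_1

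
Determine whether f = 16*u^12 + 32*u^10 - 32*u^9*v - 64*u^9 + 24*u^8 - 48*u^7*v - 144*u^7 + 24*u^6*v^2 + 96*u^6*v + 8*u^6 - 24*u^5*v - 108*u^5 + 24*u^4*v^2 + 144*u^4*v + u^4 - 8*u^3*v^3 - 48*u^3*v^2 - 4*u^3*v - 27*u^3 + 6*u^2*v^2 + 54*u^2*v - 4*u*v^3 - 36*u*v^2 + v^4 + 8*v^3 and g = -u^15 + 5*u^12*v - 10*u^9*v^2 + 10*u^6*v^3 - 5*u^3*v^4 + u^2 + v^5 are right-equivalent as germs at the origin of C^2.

The Hessian of f at 0 is [[0, 0], [0, 0]] with rank 0, so corank 2. A Groebner basis of the Jacobian ideal J(f) in C{u,v} is {v^4, u*v^2 - 7*v^3/9, u^2 - 4*u*v/3 + 4*v^2/9}; counting standard monomials gives mu = 6. Corank 2; j^3 = -(3*u - 2*v)^3 is a perfect cube, so E-series; the 4-jet and mu = 6 give E_6. The Hessian of g at 0 is [[2, 0], [0, 0]] with rank 1, so corank 1. A Groebner basis of the Jacobian ideal J(g) in C{u,v} is {v^4, u}; counting standard monomials gives mu = 4. Corank 1: A-series; mu = 4 gives A_4. f is E_6 but g is A_4, hence not right-equivalent.

No.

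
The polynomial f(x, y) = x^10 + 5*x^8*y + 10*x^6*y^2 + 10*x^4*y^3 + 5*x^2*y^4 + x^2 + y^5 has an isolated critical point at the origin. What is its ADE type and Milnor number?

Type A4, Milnor number mu = 4.

The Hessian of f at 0 is [[2, 0], [0, 0]] with rank 1, so corank 1. A Groebner basis of the Jacobian ideal J(f) in C{x,y} is {y^4, x}; counting standard monomials gives mu = 4. Corank 1: A-series; mu = 4 gives A_4.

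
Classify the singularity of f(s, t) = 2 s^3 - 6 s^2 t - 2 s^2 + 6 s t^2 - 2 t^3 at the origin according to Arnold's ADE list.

The Hessian of f at 0 is [[-4, 0], [0, 0]] with rank 1, so corank 1. A Groebner basis of the Jacobian ideal J(f) in C{s,t} is {t^2, s}; counting standard monomials gives mu = 2. Corank 1: A-series; mu = 2 gives A_2.

A_2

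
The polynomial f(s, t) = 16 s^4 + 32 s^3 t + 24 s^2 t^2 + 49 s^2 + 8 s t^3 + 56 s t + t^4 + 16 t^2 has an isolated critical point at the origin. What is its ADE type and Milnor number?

Type A_{3}, Milnor number mu = 3.

The Hessian of f at 0 is [[98, 56], [56, 32]] with rank 1, so corank 1. A Groebner basis of the Jacobian ideal J(f) in C{s,t} is {t^3, s + 4*t/7}; counting standard monomials gives mu = 3. Corank 1: A-series; mu = 3 gives A_3.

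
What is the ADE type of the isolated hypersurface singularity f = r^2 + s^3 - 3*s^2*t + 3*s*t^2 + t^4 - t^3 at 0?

E_{6}

The Hessian of f at 0 has rank 1. Corank 2; j^3 = (s - t)^3 is a perfect cube, so E-series; the 4-jet and mu = 6 give E_6.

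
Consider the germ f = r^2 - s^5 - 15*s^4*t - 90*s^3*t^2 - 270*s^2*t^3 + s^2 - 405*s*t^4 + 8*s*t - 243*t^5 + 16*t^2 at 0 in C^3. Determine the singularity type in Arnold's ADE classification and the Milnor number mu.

The Hessian of f at 0 is [[2, 8, 0], [8, 32, 0], [0, 0, 2]] with rank 2, so corank 1. A Groebner basis of the Jacobian ideal J(f) in C{s,t,r} is {t^4, s + 4*t, r}; counting standard monomials gives mu = 4. Corank 1: A-series; mu = 4 gives A_4.

Type A4, Milnor number mu = 4.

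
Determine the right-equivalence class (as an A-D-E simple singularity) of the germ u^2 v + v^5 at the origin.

D_{6}

The Hessian of f at 0 has rank 0. Corank 2; j^3 = u^2*v has shape L^2 M (L != M), so D-series; mu = 6 gives D_6.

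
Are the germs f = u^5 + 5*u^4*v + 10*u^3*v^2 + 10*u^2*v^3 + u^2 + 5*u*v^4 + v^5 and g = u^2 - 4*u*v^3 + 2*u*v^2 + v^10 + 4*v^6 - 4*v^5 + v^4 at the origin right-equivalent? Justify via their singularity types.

The Hessian of f at 0 has rank 1. Corank 1: A-series; mu = 4 gives A_4. The Hessian of g at 0 has rank 1. Corank 1: A-series; mu = 9 gives A_9. f is A_4 but g is A_9, hence not right-equivalent.

No.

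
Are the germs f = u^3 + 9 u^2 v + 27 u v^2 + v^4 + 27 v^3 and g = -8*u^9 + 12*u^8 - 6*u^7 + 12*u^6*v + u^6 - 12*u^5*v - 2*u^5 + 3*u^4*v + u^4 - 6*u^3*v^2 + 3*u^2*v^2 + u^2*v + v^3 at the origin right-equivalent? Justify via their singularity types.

No.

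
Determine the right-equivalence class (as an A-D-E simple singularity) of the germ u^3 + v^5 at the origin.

The Hessian of f at 0 has rank 0. Corank 2; j^3 = u^3 is a perfect cube, so E-series; the 5-jet and mu = 8 give E_8.

E_8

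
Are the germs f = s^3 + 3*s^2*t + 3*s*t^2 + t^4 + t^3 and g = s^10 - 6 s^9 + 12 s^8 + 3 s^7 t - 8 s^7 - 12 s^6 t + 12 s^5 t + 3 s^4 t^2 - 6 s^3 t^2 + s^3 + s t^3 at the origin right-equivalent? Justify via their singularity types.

No.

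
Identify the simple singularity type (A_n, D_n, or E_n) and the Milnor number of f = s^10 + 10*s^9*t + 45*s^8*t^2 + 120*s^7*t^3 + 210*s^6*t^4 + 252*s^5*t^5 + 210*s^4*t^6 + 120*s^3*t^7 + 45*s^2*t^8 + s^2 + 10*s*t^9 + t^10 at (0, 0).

Type A9, Milnor number mu = 9.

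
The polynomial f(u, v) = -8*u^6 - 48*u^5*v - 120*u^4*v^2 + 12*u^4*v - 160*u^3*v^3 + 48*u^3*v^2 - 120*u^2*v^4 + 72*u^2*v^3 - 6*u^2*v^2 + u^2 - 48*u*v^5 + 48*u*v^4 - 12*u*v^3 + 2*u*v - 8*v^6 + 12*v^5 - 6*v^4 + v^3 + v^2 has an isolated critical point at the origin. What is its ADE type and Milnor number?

The Hessian of f at 0 is [[2, 2], [2, 2]] with rank 1, so corank 1. A Groebner basis of the Jacobian ideal J(f) in C{u,v} is {v^2, u + v}; counting standard monomials gives mu = 2. Corank 1: A-series; mu = 2 gives A_2.

Type A_{2}, Milnor number mu = 2.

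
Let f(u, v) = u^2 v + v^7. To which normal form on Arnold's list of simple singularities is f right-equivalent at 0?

D_8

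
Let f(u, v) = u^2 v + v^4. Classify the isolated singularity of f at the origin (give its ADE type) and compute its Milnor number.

Type D_5, Milnor number mu = 5.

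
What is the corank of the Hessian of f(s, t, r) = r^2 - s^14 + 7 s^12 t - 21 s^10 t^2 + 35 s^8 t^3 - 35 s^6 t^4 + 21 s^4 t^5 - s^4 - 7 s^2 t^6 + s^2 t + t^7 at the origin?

2

Hessian at 0 has rank 1.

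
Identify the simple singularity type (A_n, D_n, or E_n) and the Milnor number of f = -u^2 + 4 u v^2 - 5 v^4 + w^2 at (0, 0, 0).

The Hessian of f at 0 has rank 2. Corank 1: A-series; mu = 3 gives A_3.

Type A_{3}, Milnor number mu = 3.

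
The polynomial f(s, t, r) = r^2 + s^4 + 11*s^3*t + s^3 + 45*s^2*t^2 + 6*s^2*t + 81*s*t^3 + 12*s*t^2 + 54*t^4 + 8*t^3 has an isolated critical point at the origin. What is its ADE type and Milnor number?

Type E_7, Milnor number mu = 7.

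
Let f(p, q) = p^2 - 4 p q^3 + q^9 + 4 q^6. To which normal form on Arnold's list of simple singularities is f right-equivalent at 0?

A_{8}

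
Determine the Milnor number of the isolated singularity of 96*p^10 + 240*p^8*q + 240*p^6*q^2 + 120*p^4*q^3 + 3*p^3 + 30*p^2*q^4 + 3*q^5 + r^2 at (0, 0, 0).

8

The Hessian of f at 0 has rank 1. Corank 2; j^3 = 3*p^3 is a perfect cube, so E-series; the 5-jet and mu = 8 give E_8.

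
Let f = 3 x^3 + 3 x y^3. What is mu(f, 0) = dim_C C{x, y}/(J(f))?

7

The Hessian of f at 0 is [[0, 0], [0, 0]] with rank 0, so corank 2. A Groebner basis of the Jacobian ideal J(f) in C{x,y} is {x^3, x*y^2, 3*x^2 + y^3}; counting standard monomials gives mu = 7. Corank 2; j^3 = 3*x^3 is a perfect cube, so E-series; the 4-jet and mu = 7 give E_7.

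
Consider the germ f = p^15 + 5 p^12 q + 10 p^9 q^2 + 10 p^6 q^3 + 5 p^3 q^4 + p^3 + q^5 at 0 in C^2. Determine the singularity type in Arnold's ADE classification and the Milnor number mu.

The Hessian of f at 0 has rank 0. Corank 2; j^3 = p^3 is a perfect cube, so E-series; the 5-jet and mu = 8 give E_8.

Type E8, Milnor number mu = 8.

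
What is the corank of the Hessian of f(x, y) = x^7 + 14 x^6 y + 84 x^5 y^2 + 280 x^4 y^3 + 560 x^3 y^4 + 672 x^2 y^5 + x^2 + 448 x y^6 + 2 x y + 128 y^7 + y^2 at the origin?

1

The Hessian at 0 is [[2, 2], [2, 2]] of rank 1; hence corank 1.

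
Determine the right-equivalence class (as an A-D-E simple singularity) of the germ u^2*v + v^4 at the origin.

The Hessian of f at 0 is [[0, 0], [0, 0]] with rank 0, so corank 2. A Groebner basis of the Jacobian ideal J(f) in C{u,v} is {u^3, u^2/4 + v^3, u*v}; counting standard monomials gives mu = 5. Corank 2; j^3 = u^2*v has shape L^2 M (L != M), so D-series; mu = 5 gives D_5.

D_{5}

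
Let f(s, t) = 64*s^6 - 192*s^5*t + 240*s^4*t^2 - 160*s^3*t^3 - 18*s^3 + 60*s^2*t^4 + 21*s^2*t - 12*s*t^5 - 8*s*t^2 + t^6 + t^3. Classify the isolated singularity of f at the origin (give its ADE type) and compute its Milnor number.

Type D7, Milnor number mu = 7.

The Hessian of f at 0 has rank 0. Corank 2; j^3 = -(2*s - t)*(3*s - t)^2 has shape L^2 M (L != M), so D-series; mu = 7 gives D_7.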